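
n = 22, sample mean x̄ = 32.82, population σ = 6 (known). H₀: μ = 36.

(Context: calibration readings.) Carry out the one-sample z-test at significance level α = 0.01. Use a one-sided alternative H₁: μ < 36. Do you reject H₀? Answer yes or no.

SE = σ/√n = 6/√22 = 1.2792
z = (x̄−μ₀)/SE = (32.82−36)/1.2792 = -2.4859
p-value (one-sided, H₁ less) = 0.00646
At α=0.01: p < α → reject H₀

reject H₀: yes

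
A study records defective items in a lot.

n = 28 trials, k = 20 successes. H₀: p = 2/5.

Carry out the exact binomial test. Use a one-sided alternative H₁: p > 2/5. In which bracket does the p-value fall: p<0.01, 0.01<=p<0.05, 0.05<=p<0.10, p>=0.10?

Exact binomial: n=28, k=20, p₀=2/5=0.4000
P(X≥20) from Σ C(n,i)·p₀^i·(1−p₀)^(n−i)
p-value (one-sided, H₁ greater) = 0.00076
→ bracket: p<0.01

p-value bracket: p<0.01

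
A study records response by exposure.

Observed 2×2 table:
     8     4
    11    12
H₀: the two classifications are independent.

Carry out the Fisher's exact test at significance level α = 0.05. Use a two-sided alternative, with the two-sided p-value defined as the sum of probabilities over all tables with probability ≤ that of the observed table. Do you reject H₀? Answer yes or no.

reject H₀: no

Margins: r₁=12, r₂=23, c₁=19, c₂=16, n=35
p_obs = C(12,8)·C(23,11)/C(35,19); sum pmf over tables with pmf ≤ p_obs
p-value (two-sided) = 0.47586
At α=0.05: p ≥ α → fail to reject H₀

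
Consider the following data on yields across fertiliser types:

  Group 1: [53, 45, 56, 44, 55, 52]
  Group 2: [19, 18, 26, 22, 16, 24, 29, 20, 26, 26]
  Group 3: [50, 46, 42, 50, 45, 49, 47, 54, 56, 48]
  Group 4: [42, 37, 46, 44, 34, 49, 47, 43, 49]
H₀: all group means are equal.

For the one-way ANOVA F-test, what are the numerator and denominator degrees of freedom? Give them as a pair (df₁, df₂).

degrees of freedom = [3, 31]

k = 4 groups, N = 35 total
df = (k−1, N−k) = (4−1, 35−4) = (3, 31)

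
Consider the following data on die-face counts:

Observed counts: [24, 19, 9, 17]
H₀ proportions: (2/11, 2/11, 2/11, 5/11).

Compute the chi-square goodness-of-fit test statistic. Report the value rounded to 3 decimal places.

n = 69; E_i = n·p_i = [12.55, 12.55, 12.55, 31.36]
χ² = (24−12.55)²/12.55 + (19−12.55)²/12.55 + (9−12.55)²/12.55 + (17−31.36)²/31.36 = 21.3594
df = 3

test statistic = 21.359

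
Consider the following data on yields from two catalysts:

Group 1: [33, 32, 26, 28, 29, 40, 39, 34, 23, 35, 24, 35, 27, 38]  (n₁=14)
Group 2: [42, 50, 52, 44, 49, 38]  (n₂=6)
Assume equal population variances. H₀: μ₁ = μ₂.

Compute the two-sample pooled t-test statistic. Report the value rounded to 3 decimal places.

x̄₁=31.643, s₁=5.555, n₁=14
x̄₂=45.833, s₂=5.382, n₂=6
s_p² = [13·5.555² + 5·5.382²]/18 = 30.3360
SE = √(s_p²·(1/14+1/6)) = 2.6875
t = (31.643−45.833)/2.6875 = -5.2801
df = 18

test statistic = -5.280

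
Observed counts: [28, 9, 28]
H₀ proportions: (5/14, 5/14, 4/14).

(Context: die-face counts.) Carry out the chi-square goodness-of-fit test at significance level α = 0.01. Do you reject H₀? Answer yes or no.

n = 65; E_i = n·p_i = [23.21, 23.21, 18.57]
χ² = (28−23.21)²/23.21 + (9−23.21)²/23.21 + (28−18.57)²/18.57 = 14.4769
df = 2
p-value (upper-tail) = 0.00072
At α=0.01: p < α → reject H₀

reject H₀: yes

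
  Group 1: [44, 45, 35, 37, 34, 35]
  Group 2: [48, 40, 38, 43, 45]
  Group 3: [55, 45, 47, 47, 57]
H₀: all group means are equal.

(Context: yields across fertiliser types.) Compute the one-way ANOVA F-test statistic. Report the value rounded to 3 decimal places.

test statistic = 8.415

Group means [38.33, 42.80, 50.20], grand mean 43.438
SSB = Σnᵢ(x̄ᵢ−x̄)² = 387.004; SSW = ΣΣ(x−x̄ᵢ)² = 298.933
MSB = 387.004/2 = 193.5021; MSW = 298.933/13 = 22.9949
F = MSB/MSW = 8.4150
df = (2, 13)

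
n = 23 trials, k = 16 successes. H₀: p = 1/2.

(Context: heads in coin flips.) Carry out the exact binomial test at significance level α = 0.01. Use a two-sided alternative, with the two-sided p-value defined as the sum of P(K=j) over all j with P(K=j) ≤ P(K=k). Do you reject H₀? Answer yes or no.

reject H₀: no

Exact binomial: n=23, k=16, p₀=1/2=0.5000
P(X=j) = C(n,j)·p₀^j·(1−p₀)^(n−j); p = Σ P(X=j) over j with P(X=j) ≤ P(X=16)
p-value (two-sided) = 0.09314
At α=0.01: p ≥ α → fail to reject H₀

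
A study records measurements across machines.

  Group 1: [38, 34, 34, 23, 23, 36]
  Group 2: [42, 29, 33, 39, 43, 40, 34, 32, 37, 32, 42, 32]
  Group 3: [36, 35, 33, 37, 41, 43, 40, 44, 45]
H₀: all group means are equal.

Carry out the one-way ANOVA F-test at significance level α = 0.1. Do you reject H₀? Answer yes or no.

Group means [31.33, 36.25, 39.33], grand mean 36.185
SSB = Σnᵢ(x̄ᵢ−x̄)² = 230.491; SSW = ΣΣ(x−x̄ᵢ)² = 621.583
MSB = 230.491/2 = 115.2454; MSW = 621.583/24 = 25.8993
F = MSB/MSW = 4.4497
df = (2, 24)
p-value (upper-tail) = 0.02271
At α=0.1: p < α → reject H₀

reject H₀: yes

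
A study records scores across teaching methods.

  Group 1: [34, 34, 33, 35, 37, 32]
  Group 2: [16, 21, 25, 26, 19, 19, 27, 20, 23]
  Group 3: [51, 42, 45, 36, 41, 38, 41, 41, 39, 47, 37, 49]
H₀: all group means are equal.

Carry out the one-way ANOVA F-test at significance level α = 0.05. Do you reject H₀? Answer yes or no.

Group means [34.17, 21.78, 42.25], grand mean 33.630
SSB = Σnᵢ(x̄ᵢ−x̄)² = 2157.657; SSW = ΣΣ(x−x̄ᵢ)² = 376.639
MSB = 2157.657/2 = 1078.8287; MSW = 376.639/24 = 15.6933
F = MSB/MSW = 68.7446
df = (2, 24)
p-value (upper-tail) = 0.00000
At α=0.05: p < α → reject H₀

reject H₀: yes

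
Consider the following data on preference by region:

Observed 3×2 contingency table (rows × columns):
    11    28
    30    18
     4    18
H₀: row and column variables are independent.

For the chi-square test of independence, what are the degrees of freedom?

df = (r−1)(c−1) = (3−1)·(2−1) = 2

degrees of freedom = 2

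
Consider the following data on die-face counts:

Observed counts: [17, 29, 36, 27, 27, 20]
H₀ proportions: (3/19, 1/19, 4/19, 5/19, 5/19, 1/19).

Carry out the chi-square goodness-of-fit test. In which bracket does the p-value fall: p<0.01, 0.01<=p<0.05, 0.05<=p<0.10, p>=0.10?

n = 156; E_i = n·p_i = [24.63, 8.21, 32.84, 41.05, 41.05, 8.21]
χ² = (17−24.63)²/24.63 + (29−8.21)²/8.21 + (36−32.84)²/32.84 + (27−41.05)²/41.05 + (27−41.05)²/41.05 + (20−8.21)²/8.21 = 81.8573
df = 5
p-value (upper-tail) = 0.00000
→ bracket: p<0.01

p-value bracket: p<0.01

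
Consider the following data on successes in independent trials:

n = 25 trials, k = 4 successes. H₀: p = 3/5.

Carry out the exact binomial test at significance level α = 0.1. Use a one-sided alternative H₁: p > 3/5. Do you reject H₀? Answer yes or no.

reject H₀: no

Exact binomial: n=25, k=4, p₀=3/5=0.6000
P(X≥4) from Σ C(n,i)·p₀^i·(1−p₀)^(n−i)
p-value (one-sided, H₁ greater) = 1.00000
At α=0.1: p ≥ α → fail to reject H₀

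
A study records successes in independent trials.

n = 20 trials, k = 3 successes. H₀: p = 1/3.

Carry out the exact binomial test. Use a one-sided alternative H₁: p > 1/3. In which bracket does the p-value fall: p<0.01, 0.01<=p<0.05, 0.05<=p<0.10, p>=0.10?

Exact binomial: n=20, k=3, p₀=1/3=0.3333
P(X≥3) from Σ C(n,i)·p₀^i·(1−p₀)^(n−i)
p-value (one-sided, H₁ greater) = 0.98241
→ bracket: p>=0.10

p-value bracket: p>=0.10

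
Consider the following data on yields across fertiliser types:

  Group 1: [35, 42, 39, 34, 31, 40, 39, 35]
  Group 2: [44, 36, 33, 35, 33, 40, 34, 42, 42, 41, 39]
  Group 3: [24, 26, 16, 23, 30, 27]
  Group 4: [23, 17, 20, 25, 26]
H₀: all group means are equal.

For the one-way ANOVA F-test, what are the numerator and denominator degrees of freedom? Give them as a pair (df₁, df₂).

degrees of freedom = [3, 26]

k = 4 groups, N = 30 total
df = (k−1, N−k) = (4−1, 30−4) = (3, 26)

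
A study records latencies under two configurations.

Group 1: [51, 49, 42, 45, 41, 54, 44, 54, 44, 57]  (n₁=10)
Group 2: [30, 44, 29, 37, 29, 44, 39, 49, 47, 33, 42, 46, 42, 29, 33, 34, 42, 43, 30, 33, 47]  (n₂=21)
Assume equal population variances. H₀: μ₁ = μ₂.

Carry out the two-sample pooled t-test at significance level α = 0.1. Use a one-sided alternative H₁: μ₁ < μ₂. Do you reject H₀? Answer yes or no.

reject H₀: no

x̄₁=48.100, s₁=5.666, n₁=10
x̄₂=38.190, s₂=6.911, n₂=21
s_p² = [9·5.666² + 20·6.911²]/29 = 42.9013
SE = √(s_p²·(1/10+1/21)) = 2.5166
t = (48.100−38.190)/2.5166 = 3.9377
df = 29
p-value (one-sided, H₁ less) = 0.99976
At α=0.1: p ≥ α → fail to reject H₀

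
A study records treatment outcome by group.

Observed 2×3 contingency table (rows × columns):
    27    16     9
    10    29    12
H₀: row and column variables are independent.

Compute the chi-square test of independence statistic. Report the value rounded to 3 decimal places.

test statistic = 11.986

Row totals [52, 51], col totals [37, 45, 21], n=103
χ² = (27−18.68)²/18.68 + (16−22.72)²/22.72 + (9−10.60)²/10.60 + (10−18.32)²/18.32 + (29−22.28)²/22.28 + (12−10.40)²/10.40 = 11.9864
df = 2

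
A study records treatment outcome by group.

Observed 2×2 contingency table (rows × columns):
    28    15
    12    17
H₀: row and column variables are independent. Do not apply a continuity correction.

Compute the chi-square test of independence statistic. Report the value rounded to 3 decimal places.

test statistic = 3.952

Row totals [43, 29], col totals [40, 32], n=72
χ² = (28−23.89)²/23.89 + (15−19.11)²/19.11 + (12−16.11)²/16.11 + (17−12.89)²/12.89 = 3.9522
df = 1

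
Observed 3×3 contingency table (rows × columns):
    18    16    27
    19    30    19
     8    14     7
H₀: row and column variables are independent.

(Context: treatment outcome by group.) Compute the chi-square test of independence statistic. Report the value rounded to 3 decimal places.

Row totals [61, 68, 29], col totals [45, 60, 53], n=158
χ² = (18−17.37)²/17.37 + (16−23.16)²/23.16 + (27−20.46)²/20.46 + (19−19.37)²/19.37 + (30−25.82)²/25.82 + (19−22.81)²/22.81 + (8−8.26)²/8.26 + (14−11.01)²/11.01 + (7−9.73)²/9.73 = 7.2301
df = 4

test statistic = 7.230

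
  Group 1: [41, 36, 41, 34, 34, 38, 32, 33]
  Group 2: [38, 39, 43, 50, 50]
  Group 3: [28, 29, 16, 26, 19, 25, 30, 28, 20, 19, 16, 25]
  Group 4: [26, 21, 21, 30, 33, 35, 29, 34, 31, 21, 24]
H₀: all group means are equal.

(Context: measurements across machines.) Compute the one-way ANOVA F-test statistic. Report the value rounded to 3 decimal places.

test statistic = 24.678

Group means [36.12, 44.00, 23.42, 27.73], grand mean 30.417
SSB = Σnᵢ(x̄ᵢ−x̄)² = 1850.777; SSW = ΣΣ(x−x̄ᵢ)² = 799.973
MSB = 1850.777/3 = 616.9255; MSW = 799.973/32 = 24.9992
F = MSB/MSW = 24.6778
df = (3, 32)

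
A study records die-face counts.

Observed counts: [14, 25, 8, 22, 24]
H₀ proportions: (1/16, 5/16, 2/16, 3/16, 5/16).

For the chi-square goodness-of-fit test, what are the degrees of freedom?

df = k − 1 = 5 − 1 = 4

degrees of freedom = 4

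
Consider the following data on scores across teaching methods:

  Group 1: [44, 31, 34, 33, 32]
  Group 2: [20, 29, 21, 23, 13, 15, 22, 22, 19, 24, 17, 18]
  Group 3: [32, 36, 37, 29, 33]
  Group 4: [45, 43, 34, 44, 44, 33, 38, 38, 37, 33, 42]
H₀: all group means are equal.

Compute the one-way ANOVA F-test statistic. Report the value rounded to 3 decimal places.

Group means [34.80, 20.25, 33.40, 39.18], grand mean 30.758
SSB = Σnᵢ(x̄ᵢ−x̄)² = 2222.174; SSW = ΣΣ(x−x̄ᵢ)² = 567.886
MSB = 2222.174/3 = 740.7247; MSW = 567.886/29 = 19.5823
F = MSB/MSW = 37.8263
df = (3, 29)

test statistic = 37.826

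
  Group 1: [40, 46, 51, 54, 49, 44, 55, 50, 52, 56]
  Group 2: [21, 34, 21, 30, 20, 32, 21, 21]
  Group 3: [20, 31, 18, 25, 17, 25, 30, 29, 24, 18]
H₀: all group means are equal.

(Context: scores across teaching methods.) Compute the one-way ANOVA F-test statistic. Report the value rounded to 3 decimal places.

test statistic = 71.644

Group means [49.70, 25.00, 23.70], grand mean 33.357
SSB = Σnᵢ(x̄ᵢ−x̄)² = 4162.229; SSW = ΣΣ(x−x̄ᵢ)² = 726.200
MSB = 4162.229/2 = 2081.1143; MSW = 726.200/25 = 29.0480
F = MSB/MSW = 71.6440
df = (2, 25)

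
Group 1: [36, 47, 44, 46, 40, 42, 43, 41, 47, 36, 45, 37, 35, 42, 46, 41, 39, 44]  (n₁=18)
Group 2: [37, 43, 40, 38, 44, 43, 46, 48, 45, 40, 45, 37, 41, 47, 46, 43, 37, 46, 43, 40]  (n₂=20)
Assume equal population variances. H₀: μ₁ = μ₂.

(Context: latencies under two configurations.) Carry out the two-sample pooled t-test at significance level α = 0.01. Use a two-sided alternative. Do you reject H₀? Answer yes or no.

x̄₁=41.722, s₁=3.908, n₁=18
x̄₂=42.450, s₂=3.517, n₂=20
s_p² = [17·3.908² + 19·3.517²]/36 = 13.7378
SE = √(s_p²·(1/18+1/20)) = 1.2042
t = (41.722−42.450)/1.2042 = -0.6044
df = 36
p-value (two-sided) = 0.54939
At α=0.01: p ≥ α → fail to reject H₀

reject H₀: no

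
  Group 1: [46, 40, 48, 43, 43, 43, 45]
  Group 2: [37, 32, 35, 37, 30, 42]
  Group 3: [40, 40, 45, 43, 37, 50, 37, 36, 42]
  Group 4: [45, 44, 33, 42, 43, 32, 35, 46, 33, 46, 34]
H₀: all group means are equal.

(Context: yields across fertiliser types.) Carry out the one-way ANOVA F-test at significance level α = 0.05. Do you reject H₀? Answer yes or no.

Group means [44.00, 35.50, 41.11, 39.36], grand mean 40.121
SSB = Σnᵢ(x̄ᵢ−x̄)² = 248.581; SSW = ΣΣ(x−x̄ᵢ)² = 634.934
MSB = 248.581/3 = 82.8603; MSW = 634.934/29 = 21.8943
F = MSB/MSW = 3.7846
df = (3, 29)
p-value (upper-tail) = 0.02091
At α=0.05: p < α → reject H₀

reject H₀: yes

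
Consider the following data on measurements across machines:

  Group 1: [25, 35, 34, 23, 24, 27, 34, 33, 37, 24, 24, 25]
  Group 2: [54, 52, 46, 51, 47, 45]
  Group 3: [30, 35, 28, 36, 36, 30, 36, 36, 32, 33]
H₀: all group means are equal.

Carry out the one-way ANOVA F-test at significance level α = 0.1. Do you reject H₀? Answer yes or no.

Group means [28.75, 49.17, 33.20], grand mean 34.714
SSB = Σnᵢ(x̄ᵢ−x̄)² = 1703.031; SSW = ΣΣ(x−x̄ᵢ)² = 462.683
MSB = 1703.031/2 = 851.5155; MSW = 462.683/25 = 18.5073
F = MSB/MSW = 46.0096
df = (2, 25)
p-value (upper-tail) = 0.00000
At α=0.1: p < α → reject H₀

reject H₀: yes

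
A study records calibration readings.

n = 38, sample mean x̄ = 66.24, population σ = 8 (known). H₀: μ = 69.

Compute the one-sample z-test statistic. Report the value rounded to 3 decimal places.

SE = σ/√n = 8/√38 = 1.2978
z = (x̄−μ₀)/SE = (66.24−69)/1.2978 = -2.1267

test statistic = -2.127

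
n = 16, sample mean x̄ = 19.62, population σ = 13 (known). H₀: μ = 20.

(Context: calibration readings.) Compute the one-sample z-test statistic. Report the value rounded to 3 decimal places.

test statistic = -0.117

SE = σ/√n = 13/√16 = 3.2500
z = (x̄−μ₀)/SE = (19.62−20)/3.2500 = -0.1169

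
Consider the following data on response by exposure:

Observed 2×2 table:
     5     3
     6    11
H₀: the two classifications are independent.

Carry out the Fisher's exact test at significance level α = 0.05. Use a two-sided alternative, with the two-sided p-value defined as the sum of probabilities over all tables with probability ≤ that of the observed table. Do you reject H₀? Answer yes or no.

reject H₀: no

Margins: r₁=8, r₂=17, c₁=11, c₂=14, n=25
p_obs = C(8,5)·C(17,6)/C(25,11); sum pmf over tables with pmf ≤ p_obs
p-value (two-sided) = 0.38917
At α=0.05: p ≥ α → fail to reject H₀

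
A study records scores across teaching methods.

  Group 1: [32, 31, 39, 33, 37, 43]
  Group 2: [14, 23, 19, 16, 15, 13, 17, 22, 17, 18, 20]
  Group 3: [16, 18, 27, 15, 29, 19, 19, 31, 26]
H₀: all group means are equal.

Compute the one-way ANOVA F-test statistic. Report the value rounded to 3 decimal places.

test statistic = 30.089

Group means [35.83, 17.64, 22.22], grand mean 23.423
SSB = Σnᵢ(x̄ᵢ−x̄)² = 1305.412; SSW = ΣΣ(x−x̄ᵢ)² = 498.934
MSB = 1305.412/2 = 652.7059; MSW = 498.934/23 = 21.6928
F = MSB/MSW = 30.0886
df = (2, 23)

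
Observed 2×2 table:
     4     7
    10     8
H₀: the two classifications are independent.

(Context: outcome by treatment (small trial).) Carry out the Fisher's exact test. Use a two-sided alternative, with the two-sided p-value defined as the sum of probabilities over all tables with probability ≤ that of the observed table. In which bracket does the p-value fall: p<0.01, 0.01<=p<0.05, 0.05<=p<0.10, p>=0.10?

Margins: r₁=11, r₂=18, c₁=14, c₂=15, n=29
p_obs = C(11,4)·C(18,10)/C(29,14); sum pmf over tables with pmf ≤ p_obs
p-value (two-sided) = 0.44973
→ bracket: p>=0.10

p-value bracket: p>=0.10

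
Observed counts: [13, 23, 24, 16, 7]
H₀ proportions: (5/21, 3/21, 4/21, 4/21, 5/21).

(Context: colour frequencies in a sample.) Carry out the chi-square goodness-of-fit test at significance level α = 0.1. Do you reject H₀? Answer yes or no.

n = 83; E_i = n·p_i = [19.76, 11.86, 15.81, 15.81, 19.76]
χ² = (13−19.76)²/19.76 + (23−11.86)²/11.86 + (24−15.81)²/15.81 + (16−15.81)²/15.81 + (7−19.76)²/19.76 = 25.2723
df = 4
p-value (upper-tail) = 0.00004
At α=0.1: p < α → reject H₀

reject H₀: yes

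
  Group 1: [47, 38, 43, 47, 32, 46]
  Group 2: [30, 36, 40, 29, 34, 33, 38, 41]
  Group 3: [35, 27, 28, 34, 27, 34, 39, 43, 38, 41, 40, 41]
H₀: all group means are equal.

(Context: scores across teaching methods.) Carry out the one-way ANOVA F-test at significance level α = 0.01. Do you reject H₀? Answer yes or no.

reject H₀: no

Group means [42.17, 35.12, 35.58], grand mean 36.962
SSB = Σnᵢ(x̄ᵢ−x̄)² = 212.337; SSW = ΣΣ(x−x̄ᵢ)² = 680.625
MSB = 212.337/2 = 106.1683; MSW = 680.625/23 = 29.5924
F = MSB/MSW = 3.5877
df = (2, 23)
p-value (upper-tail) = 0.04404
At α=0.01: p ≥ α → fail to reject H₀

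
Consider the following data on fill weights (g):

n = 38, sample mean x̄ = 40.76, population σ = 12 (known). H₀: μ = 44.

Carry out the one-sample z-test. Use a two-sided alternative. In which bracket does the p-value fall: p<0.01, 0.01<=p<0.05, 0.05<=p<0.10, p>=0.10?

SE = σ/√n = 12/√38 = 1.9467
z = (x̄−μ₀)/SE = (40.76−44)/1.9467 = -1.6644
p-value (two-sided) = 0.09603
→ bracket: 0.05<=p<0.10

p-value bracket: 0.05<=p<0.10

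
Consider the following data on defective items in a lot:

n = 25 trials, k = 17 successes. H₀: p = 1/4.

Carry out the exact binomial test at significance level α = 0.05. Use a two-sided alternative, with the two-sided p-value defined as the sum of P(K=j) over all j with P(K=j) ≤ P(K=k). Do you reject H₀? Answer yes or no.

Exact binomial: n=25, k=17, p₀=1/4=0.2500
P(X=j) = C(n,j)·p₀^j·(1−p₀)^(n−j); p = Σ P(X=j) over j with P(X=j) ≤ P(X=17)
p-value (two-sided) = 0.00001
At α=0.05: p < α → reject H₀

reject H₀: yes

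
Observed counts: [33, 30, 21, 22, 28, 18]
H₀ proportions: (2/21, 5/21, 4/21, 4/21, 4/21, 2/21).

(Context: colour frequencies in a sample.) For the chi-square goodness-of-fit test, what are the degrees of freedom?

df = k − 1 = 6 − 1 = 5

degrees of freedom = 5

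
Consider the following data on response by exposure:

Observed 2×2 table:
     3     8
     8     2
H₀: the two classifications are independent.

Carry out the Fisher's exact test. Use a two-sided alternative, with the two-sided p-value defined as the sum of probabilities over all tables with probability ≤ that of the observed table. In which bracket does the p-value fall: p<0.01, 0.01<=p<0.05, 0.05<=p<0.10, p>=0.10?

Margins: r₁=11, r₂=10, c₁=11, c₂=10, n=21
p_obs = C(11,3)·C(10,8)/C(21,11); sum pmf over tables with pmf ≤ p_obs
p-value (two-sided) = 0.02997
→ bracket: 0.01<=p<0.05

p-value bracket: 0.01<=p<0.05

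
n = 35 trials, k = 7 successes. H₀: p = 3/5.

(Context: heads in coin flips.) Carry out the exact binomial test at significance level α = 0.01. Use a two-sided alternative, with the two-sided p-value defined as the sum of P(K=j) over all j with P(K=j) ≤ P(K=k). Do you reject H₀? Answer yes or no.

Exact binomial: n=35, k=7, p₀=3/5=0.6000
P(X=j) = C(n,j)·p₀^j·(1−p₀)^(n−j); p = Σ P(X=j) over j with P(X=j) ≤ P(X=7)
p-value (two-sided) = 0.00000
At α=0.01: p < α → reject H₀

reject H₀: yes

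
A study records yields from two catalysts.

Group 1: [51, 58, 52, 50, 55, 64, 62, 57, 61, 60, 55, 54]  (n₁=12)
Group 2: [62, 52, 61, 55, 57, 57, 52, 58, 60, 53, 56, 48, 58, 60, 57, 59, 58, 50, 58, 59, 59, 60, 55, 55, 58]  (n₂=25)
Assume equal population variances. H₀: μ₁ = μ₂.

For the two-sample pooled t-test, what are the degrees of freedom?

df = n₁ + n₂ − 2 = 12 + 25 − 2 = 35

degrees of freedom = 35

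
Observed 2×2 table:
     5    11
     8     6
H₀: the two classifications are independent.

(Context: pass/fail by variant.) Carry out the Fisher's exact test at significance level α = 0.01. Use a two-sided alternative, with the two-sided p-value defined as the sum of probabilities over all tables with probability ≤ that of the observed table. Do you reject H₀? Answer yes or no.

reject H₀: no

Margins: r₁=16, r₂=14, c₁=13, c₂=17, n=30
p_obs = C(16,5)·C(14,8)/C(30,13); sum pmf over tables with pmf ≤ p_obs
p-value (two-sided) = 0.26851
At α=0.01: p ≥ α → fail to reject H₀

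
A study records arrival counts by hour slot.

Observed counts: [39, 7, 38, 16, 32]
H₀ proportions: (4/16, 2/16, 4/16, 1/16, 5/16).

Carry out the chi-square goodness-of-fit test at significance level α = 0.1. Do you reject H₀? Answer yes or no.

reject H₀: yes

n = 132; E_i = n·p_i = [33.00, 16.50, 33.00, 8.25, 41.25]
χ² = (39−33.00)²/33.00 + (7−16.50)²/16.50 + (38−33.00)²/33.00 + (16−8.25)²/8.25 + (32−41.25)²/41.25 = 16.6727
df = 4
p-value (upper-tail) = 0.00224
At α=0.1: p < α → reject H₀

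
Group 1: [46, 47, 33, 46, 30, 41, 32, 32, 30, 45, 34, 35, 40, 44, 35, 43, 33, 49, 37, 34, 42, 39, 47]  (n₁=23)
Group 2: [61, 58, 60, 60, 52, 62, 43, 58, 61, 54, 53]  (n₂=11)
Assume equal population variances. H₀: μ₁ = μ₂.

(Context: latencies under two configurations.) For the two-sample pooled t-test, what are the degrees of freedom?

df = n₁ + n₂ − 2 = 23 + 11 − 2 = 32

degrees of freedom = 32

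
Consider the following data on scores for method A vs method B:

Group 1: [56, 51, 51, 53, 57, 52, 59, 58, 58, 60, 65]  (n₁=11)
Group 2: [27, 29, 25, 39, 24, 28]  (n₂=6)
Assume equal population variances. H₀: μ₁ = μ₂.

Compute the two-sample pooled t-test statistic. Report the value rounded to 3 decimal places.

x̄₁=56.364, s₁=4.342, n₁=11
x̄₂=28.667, s₂=5.391, n₂=6
s_p² = [10·4.342² + 5·5.391²]/15 = 22.2586
SE = √(s_p²·(1/11+1/6)) = 2.3944
t = (56.364−28.667)/2.3944 = 11.5673
df = 15

test statistic = 11.567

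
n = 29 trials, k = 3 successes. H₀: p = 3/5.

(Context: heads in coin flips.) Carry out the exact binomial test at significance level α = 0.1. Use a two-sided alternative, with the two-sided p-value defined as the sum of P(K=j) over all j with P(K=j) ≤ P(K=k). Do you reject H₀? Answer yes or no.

reject H₀: yes

Exact binomial: n=29, k=3, p₀=3/5=0.6000
P(X=j) = C(n,j)·p₀^j·(1−p₀)^(n−j); p = Σ P(X=j) over j with P(X=j) ≤ P(X=3)
p-value (two-sided) = 0.00000
At α=0.1: p < α → reject H₀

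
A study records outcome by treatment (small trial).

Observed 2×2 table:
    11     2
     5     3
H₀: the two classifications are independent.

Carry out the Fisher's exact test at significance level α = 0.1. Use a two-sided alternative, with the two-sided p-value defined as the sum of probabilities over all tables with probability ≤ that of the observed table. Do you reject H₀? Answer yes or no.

reject H₀: no

Margins: r₁=13, r₂=8, c₁=16, c₂=5, n=21
p_obs = C(13,11)·C(8,5)/C(21,16); sum pmf over tables with pmf ≤ p_obs
p-value (two-sided) = 0.32537
At α=0.1: p ≥ α → fail to reject H₀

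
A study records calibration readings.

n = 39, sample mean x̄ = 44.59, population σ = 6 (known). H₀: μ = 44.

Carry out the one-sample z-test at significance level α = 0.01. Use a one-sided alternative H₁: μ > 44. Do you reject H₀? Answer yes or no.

SE = σ/√n = 6/√39 = 0.9608
z = (x̄−μ₀)/SE = (44.59−44)/0.9608 = 0.6141
p-value (one-sided, H₁ greater) = 0.26958
At α=0.01: p ≥ α → fail to reject H₀

reject H₀: no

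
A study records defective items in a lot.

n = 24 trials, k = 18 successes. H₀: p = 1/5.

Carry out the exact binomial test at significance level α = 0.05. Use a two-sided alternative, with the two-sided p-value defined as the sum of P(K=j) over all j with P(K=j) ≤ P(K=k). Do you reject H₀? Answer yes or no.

Exact binomial: n=24, k=18, p₀=1/5=0.2000
P(X=j) = C(n,j)·p₀^j·(1−p₀)^(n−j); p = Σ P(X=j) over j with P(X=j) ≤ P(X=18)
p-value (two-sided) = 0.00000
At α=0.05: p < α → reject H₀

reject H₀: yes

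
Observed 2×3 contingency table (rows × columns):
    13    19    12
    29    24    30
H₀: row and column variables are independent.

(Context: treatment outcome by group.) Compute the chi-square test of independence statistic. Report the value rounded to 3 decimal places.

Row totals [44, 83], col totals [42, 43, 42], n=127
χ² = (13−14.55)²/14.55 + (19−14.90)²/14.90 + (12−14.55)²/14.55 + (29−27.45)²/27.45 + (24−28.10)²/28.10 + (30−27.45)²/27.45 = 2.6659
df = 2

test statistic = 2.666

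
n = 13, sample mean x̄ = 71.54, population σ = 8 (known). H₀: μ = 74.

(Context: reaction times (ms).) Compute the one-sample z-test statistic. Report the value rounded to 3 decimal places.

test statistic = -1.109

SE = σ/√n = 8/√13 = 2.2188
z = (x̄−μ₀)/SE = (71.54−74)/2.2188 = -1.1087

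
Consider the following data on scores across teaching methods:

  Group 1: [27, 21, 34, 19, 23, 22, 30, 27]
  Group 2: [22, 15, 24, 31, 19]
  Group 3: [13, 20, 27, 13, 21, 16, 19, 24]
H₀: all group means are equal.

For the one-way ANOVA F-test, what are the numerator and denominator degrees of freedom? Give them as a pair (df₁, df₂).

k = 3 groups, N = 21 total
df = (k−1, N−k) = (3−1, 21−3) = (2, 18)

degrees of freedom = [2, 18]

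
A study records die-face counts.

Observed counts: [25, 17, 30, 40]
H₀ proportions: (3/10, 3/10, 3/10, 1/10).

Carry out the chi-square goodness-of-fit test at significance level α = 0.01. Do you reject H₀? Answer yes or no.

n = 112; E_i = n·p_i = [33.60, 33.60, 33.60, 11.20]
χ² = (25−33.60)²/33.60 + (17−33.60)²/33.60 + (30−33.60)²/33.60 + (40−11.20)²/11.20 = 84.8452
df = 3
p-value (upper-tail) = 0.00000
At α=0.01: p < α → reject H₀

reject H₀: yes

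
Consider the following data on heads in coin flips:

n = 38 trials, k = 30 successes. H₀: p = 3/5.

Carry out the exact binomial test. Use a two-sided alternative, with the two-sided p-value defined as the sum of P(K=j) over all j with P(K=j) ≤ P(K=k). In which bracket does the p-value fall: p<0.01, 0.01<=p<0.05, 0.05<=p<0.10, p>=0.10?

Exact binomial: n=38, k=30, p₀=3/5=0.6000
P(X=j) = C(n,j)·p₀^j·(1−p₀)^(n−j); p = Σ P(X=j) over j with P(X=j) ≤ P(X=30)
p-value (two-sided) = 0.01946
→ bracket: 0.01<=p<0.05

p-value bracket: 0.01<=p<0.05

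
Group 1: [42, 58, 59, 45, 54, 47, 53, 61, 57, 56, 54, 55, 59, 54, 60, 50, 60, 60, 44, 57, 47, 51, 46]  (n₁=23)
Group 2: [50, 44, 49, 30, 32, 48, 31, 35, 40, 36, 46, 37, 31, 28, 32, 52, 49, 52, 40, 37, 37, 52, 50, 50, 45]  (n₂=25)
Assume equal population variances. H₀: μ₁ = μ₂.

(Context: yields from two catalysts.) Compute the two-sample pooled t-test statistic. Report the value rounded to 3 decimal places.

x̄₁=53.435, s₁=5.845, n₁=23
x̄₂=41.320, s₂=8.148, n₂=25
s_p² = [22·5.845² + 24·8.148²]/46 = 50.9803
SE = √(s_p²·(1/23+1/25)) = 2.0629
t = (53.435−41.320)/2.0629 = 5.8726
df = 46

test statistic = 5.873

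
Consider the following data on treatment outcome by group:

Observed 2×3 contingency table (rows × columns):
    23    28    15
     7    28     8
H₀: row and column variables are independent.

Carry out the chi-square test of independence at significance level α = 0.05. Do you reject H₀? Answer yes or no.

reject H₀: yes

Row totals [66, 43], col totals [30, 56, 23], n=109
χ² = (23−18.17)²/18.17 + (28−33.91)²/33.91 + (15−13.93)²/13.93 + (7−11.83)²/11.83 + (28−22.09)²/22.09 + (8−9.07)²/9.07 = 6.0813
df = 2
p-value (upper-tail) = 0.04780
At α=0.05: p < α → reject H₀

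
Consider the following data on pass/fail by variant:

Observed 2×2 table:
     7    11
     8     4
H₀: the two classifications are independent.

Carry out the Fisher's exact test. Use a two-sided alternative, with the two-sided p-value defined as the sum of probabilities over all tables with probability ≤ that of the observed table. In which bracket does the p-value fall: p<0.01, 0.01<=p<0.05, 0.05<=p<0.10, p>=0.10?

p-value bracket: p>=0.10

Margins: r₁=18, r₂=12, c₁=15, c₂=15, n=30
p_obs = C(18,7)·C(12,8)/C(30,15); sum pmf over tables with pmf ≤ p_obs
p-value (two-sided) = 0.26354
→ bracket: p>=0.10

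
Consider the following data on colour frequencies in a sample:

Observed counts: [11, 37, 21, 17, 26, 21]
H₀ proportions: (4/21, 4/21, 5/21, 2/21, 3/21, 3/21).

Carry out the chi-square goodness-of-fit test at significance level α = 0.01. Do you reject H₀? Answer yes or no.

reject H₀: yes

n = 133; E_i = n·p_i = [25.33, 25.33, 31.67, 12.67, 19.00, 19.00]
χ² = (11−25.33)²/25.33 + (37−25.33)²/25.33 + (21−31.67)²/31.67 + (17−12.67)²/12.67 + (26−19.00)²/19.00 + (21−19.00)²/19.00 = 21.3474
df = 5
p-value (upper-tail) = 0.00070
At α=0.01: p < α → reject H₀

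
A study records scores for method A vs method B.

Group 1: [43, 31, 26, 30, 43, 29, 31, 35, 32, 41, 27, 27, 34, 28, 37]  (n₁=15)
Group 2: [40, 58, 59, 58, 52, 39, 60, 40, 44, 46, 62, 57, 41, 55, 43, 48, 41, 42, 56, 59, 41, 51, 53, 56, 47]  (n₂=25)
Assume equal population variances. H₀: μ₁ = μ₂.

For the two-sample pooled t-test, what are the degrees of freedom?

degrees of freedom = 38

df = n₁ + n₂ − 2 = 15 + 25 − 2 = 38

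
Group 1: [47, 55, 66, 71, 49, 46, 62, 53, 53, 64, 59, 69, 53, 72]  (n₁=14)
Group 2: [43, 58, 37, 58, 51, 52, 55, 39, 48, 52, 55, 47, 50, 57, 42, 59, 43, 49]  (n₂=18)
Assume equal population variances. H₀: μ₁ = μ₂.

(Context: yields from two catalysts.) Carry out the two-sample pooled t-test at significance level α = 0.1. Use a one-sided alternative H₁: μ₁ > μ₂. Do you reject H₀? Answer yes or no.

x̄₁=58.500, s₁=8.899, n₁=14
x̄₂=49.722, s₂=6.781, n₂=18
s_p² = [13·8.899² + 17·6.781²]/30 = 60.3704
SE = √(s_p²·(1/14+1/18)) = 2.7688
t = (58.500−49.722)/2.7688 = 3.1703
df = 30
p-value (one-sided, H₁ greater) = 0.00175
At α=0.1: p < α → reject H₀

reject H₀: yes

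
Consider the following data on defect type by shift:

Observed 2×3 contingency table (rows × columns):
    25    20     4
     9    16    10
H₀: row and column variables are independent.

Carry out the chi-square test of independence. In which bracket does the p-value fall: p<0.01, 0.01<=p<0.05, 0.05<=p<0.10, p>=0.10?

p-value bracket: 0.01<=p<0.05

Row totals [49, 35], col totals [34, 36, 14], n=84
χ² = (25−19.83)²/19.83 + (20−21.00)²/21.00 + (4−8.17)²/8.17 + (9−14.17)²/14.17 + (16−15.00)²/15.00 + (10−5.83)²/5.83 = 8.4466
df = 2
p-value (upper-tail) = 0.01465
→ bracket: 0.01<=p<0.05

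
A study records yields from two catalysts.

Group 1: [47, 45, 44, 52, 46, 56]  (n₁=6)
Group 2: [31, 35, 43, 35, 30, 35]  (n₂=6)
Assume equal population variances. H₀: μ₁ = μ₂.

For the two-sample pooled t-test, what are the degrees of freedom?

df = n₁ + n₂ − 2 = 6 + 6 − 2 = 10

degrees of freedom = 10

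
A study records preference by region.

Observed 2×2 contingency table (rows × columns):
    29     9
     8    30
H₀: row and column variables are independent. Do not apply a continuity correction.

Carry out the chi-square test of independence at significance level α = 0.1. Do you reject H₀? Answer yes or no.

Row totals [38, 38], col totals [37, 39], n=76
χ² = (29−18.50)²/18.50 + (9−19.50)²/19.50 + (8−18.50)²/18.50 + (30−19.50)²/19.50 = 23.2266
df = 1
p-value (upper-tail) = 0.00000
At α=0.1: p < α → reject H₀

reject H₀: yes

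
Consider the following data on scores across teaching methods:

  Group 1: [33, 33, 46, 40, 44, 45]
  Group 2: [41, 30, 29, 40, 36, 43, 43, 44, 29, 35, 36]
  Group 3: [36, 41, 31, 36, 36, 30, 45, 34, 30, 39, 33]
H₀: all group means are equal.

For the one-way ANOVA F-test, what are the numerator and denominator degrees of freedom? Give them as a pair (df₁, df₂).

k = 3 groups, N = 28 total
df = (k−1, N−k) = (3−1, 28−3) = (2, 25)

degrees of freedom = [2, 25]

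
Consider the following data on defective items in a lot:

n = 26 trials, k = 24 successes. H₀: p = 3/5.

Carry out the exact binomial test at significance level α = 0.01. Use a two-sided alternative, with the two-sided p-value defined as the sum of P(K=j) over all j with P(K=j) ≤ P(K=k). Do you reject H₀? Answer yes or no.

Exact binomial: n=26, k=24, p₀=3/5=0.6000
P(X=j) = C(n,j)·p₀^j·(1−p₀)^(n−j); p = Σ P(X=j) over j with P(X=j) ≤ P(X=24)
p-value (two-sided) = 0.00042
At α=0.01: p < α → reject H₀

reject H₀: yes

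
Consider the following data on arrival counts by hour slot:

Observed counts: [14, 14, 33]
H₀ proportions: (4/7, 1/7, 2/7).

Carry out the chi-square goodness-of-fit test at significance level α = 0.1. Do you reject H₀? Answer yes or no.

n = 61; E_i = n·p_i = [34.86, 8.71, 17.43]
χ² = (14−34.86)²/34.86 + (14−8.71)²/8.71 + (33−17.43)²/17.43 = 29.5984
df = 2
p-value (upper-tail) = 0.00000
At α=0.1: p < α → reject H₀

reject H₀: yes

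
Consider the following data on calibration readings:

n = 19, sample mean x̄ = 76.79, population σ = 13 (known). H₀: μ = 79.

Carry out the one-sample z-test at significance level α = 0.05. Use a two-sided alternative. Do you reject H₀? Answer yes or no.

reject H₀: no

SE = σ/√n = 13/√19 = 2.9824
z = (x̄−μ₀)/SE = (76.79−79)/2.9824 = -0.7410
p-value (two-sided) = 0.45869
At α=0.05: p ≥ α → fail to reject H₀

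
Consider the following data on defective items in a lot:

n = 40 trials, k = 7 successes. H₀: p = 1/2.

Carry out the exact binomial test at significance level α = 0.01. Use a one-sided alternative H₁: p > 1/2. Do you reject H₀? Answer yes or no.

reject H₀: no

Exact binomial: n=40, k=7, p₀=1/2=0.5000
P(X≥7) from Σ C(n,i)·p₀^i·(1−p₀)^(n−i)
p-value (one-sided, H₁ greater) = 1.00000
At α=0.01: p ≥ α → fail to reject H₀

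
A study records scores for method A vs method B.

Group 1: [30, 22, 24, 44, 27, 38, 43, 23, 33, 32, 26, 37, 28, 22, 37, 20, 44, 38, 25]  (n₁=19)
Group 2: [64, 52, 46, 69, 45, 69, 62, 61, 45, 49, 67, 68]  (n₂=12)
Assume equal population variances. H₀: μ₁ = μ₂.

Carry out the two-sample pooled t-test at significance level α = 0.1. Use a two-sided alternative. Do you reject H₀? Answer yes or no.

x̄₁=31.211, s₁=7.955, n₁=19
x̄₂=58.083, s₂=9.922, n₂=12
s_p² = [18·7.955² + 11·9.922²]/29 = 76.6233
SE = √(s_p²·(1/19+1/12)) = 3.2277
t = (31.211−58.083)/3.2277 = -8.3257
df = 29
p-value (two-sided) = 0.00000
At α=0.1: p < α → reject H₀

reject H₀: yes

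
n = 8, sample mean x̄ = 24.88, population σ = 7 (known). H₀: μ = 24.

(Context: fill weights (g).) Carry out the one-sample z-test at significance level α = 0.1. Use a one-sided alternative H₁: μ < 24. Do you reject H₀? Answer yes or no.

SE = σ/√n = 7/√8 = 2.4749
z = (x̄−μ₀)/SE = (24.88−24)/2.4749 = 0.3556
p-value (one-sided, H₁ less) = 0.63892
At α=0.1: p ≥ α → fail to reject H₀

reject H₀: no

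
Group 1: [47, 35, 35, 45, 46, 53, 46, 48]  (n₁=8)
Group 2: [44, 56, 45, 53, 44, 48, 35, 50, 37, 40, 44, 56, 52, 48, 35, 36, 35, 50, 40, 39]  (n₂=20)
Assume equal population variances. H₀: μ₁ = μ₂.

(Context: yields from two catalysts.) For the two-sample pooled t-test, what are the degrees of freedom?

degrees of freedom = 26

df = n₁ + n₂ − 2 = 8 + 20 − 2 = 26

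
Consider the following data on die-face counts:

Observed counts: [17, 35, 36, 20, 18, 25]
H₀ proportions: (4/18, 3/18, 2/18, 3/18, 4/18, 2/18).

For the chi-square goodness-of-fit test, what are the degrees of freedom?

degrees of freedom = 5

df = k − 1 = 6 − 1 = 5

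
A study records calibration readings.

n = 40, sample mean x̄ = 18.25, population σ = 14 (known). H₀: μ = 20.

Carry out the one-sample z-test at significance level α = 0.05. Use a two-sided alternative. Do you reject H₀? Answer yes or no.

SE = σ/√n = 14/√40 = 2.2136
z = (x̄−μ₀)/SE = (18.25−20)/2.2136 = -0.7906
p-value (two-sided) = 0.42920
At α=0.05: p ≥ α → fail to reject H₀

reject H₀: no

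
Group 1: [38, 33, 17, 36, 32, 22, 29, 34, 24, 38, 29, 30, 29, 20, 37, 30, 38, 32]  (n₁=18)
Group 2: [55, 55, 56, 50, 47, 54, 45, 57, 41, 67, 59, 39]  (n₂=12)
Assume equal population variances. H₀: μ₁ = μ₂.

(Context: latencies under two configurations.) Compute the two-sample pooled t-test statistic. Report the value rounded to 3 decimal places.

x̄₁=30.444, s₁=6.317, n₁=18
x̄₂=52.083, s₂=8.005, n₂=12
s_p² = [17·6.317² + 11·8.005²]/28 = 49.4058
SE = √(s_p²·(1/18+1/12)) = 2.6195
t = (30.444−52.083)/2.6195 = -8.2606
df = 28

test statistic = -8.261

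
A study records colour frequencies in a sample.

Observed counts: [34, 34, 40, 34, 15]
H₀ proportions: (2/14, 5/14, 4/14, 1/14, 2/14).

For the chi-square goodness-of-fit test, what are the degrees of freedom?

df = k − 1 = 5 − 1 = 4

degrees of freedom = 4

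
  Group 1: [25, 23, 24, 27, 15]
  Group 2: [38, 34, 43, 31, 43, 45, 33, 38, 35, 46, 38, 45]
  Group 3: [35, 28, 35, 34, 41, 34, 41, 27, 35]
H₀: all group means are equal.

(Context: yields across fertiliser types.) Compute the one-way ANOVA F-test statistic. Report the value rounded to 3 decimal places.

Group means [22.80, 39.08, 34.44], grand mean 34.346
SSB = Σnᵢ(x̄ᵢ−x̄)² = 935.946; SSW = ΣΣ(x−x̄ᵢ)² = 565.939
MSB = 935.946/2 = 467.9729; MSW = 565.939/23 = 24.6060
F = MSB/MSW = 19.0186
df = (2, 23)

test statistic = 19.019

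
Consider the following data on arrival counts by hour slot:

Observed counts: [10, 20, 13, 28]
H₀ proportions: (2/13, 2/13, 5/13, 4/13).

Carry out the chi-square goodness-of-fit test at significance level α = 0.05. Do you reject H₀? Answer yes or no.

reject H₀: yes

n = 71; E_i = n·p_i = [10.92, 10.92, 27.31, 21.85]
χ² = (10−10.92)²/10.92 + (20−10.92)²/10.92 + (13−27.31)²/27.31 + (28−21.85)²/21.85 = 16.8507
df = 3
p-value (upper-tail) = 0.00076
At α=0.05: p < α → reject H₀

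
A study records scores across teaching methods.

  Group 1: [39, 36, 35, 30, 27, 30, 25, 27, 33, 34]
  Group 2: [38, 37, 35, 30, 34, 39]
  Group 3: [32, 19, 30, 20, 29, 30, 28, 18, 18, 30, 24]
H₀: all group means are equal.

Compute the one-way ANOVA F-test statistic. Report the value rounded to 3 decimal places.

Group means [31.60, 35.50, 25.27], grand mean 29.889
SSB = Σnᵢ(x̄ᵢ−x̄)² = 452.585; SSW = ΣΣ(x−x̄ᵢ)² = 546.082
MSB = 452.585/2 = 226.2924; MSW = 546.082/24 = 22.7534
F = MSB/MSW = 9.9454
df = (2, 24)

test statistic = 9.945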